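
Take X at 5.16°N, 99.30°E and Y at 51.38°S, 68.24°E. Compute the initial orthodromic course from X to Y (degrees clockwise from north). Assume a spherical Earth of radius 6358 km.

201.3°

N = sin Δλ·cos φ₂ = -0.3220;  D = cos φ₁ sin φ₂ − sin φ₁ cos φ₂ cos Δλ = -0.8262
initial course = atan2(N, D) = 201.29°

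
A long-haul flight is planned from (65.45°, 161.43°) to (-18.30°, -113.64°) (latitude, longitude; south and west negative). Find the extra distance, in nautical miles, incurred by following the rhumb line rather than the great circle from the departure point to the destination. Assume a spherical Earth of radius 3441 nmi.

Great circle: cos σ = sin φ₁ sin φ₂ + cos φ₁ cos φ₂ cos Δλ,  σ = 1.8242 rad → d_gc = 6277.2 nmi
Rhumb line: Δψ = -1.8502, q = Δφ/Δψ = 0.7900, d_rh = R√(Δφ²+q²Δλ²) = 6444.9 nmi
Excess = 6444.9 − 6277.2 = 167.7 ≈ 168 nmi

168 nmi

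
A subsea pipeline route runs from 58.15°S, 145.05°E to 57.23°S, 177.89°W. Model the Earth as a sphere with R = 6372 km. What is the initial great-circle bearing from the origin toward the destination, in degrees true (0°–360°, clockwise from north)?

N = sin Δλ·cos φ₂ = +0.3262;  D = cos φ₁ sin φ₂ − sin φ₁ cos φ₂ cos Δλ = -0.0768
initial course = atan2(N, D) = 103.25°

103.3°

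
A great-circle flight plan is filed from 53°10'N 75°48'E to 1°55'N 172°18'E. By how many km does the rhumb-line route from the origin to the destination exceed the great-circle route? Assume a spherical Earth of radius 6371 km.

385 km

Great circle: cos σ = sin φ₁ sin φ₂ + cos φ₁ cos φ₂ cos Δλ,  σ = 1.6119 rad → d_gc = 10269.2 km
Rhumb line: Δψ = -1.0662, q = Δφ/Δψ = 0.8389, d_rh = R√(Δφ²+q²Δλ²) = 10654.2 km
Excess = 10654.2 − 10269.2 = 385.0 ≈ 385 km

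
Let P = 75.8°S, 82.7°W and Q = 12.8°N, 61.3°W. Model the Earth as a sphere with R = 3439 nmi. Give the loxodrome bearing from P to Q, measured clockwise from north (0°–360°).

9.2°

Δψ = ln[tan(π/4+φ₂/2)/tan(π/4+φ₁/2)] = +2.3083
Δλ = +0.3735 rad (taken the short way round)
course = atan2(Δλ, Δψ) = 9.19°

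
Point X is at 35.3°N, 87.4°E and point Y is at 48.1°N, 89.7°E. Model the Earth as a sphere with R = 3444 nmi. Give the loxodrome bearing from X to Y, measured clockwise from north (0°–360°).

Δψ = ln[tan(π/4+φ₂/2)/tan(π/4+φ₁/2)] = +0.3008
Δλ = +0.0401 rad (taken the short way round)
course = atan2(Δλ, Δψ) = 7.60°

7.6°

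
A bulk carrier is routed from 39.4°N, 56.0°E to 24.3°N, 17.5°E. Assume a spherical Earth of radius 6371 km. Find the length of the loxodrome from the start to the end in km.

Rhumb course C = atan2(Δλ, Δψ) with Δψ = ln[tan(π/4+φ₂/2)/tan(π/4+φ₁/2)] = -0.3119, Δλ = -0.6720 → C = 245.10°
d = R·|Δφ| / |cos C| = 6371·0.26354 / 0.42099 = 3988 km

3988 km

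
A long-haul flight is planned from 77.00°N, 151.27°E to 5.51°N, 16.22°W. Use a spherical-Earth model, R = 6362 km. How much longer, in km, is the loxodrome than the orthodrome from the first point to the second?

Great circle: cos σ = sin φ₁ sin φ₂ + cos φ₁ cos φ₂ cos Δλ,  σ = 1.6962 rad → d_gc = 10791.0 km
Rhumb line: Δψ = -2.0758, q = Δφ/Δψ = 0.6011, d_rh = R√(Δφ²+q²Δλ²) = 13710.6 km
Excess = 13710.6 − 10791.0 = 2919.6 ≈ 2920 km

2920 km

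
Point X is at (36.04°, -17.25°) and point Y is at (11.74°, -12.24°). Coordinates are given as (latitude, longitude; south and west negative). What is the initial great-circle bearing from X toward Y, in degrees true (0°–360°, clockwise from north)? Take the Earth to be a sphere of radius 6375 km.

168.2°

θ = atan2( sin Δλ·cos φ₂ ,  cos φ₁ sin φ₂ − sin φ₁ cos φ₂ cos Δλ )
  = atan2(+0.0855, -0.4093) = 168.20°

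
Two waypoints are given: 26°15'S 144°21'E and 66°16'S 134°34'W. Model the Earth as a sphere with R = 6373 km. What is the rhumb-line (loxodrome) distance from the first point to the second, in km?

7316 km

Δψ = ln[tan(π/4+φ₂/2)/tan(π/4+φ₁/2)] = -1.0850;  Δφ = -0.6984 rad,  Δλ = +1.4152 rad
q = Δφ/Δψ = 0.6437
d = R·√(Δφ² + q²Δλ²) = 6373·1.14790 = 7316 km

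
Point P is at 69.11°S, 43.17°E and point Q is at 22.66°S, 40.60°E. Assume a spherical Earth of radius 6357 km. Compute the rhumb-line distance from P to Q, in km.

5157 km

Rhumb course C = atan2(Δλ, Δψ) with Δψ = ln[tan(π/4+φ₂/2)/tan(π/4+φ₁/2)] = +1.2847, Δλ = -0.0449 → C = 358.00°
d = R·|Δφ| / |cos C| = 6357·0.81071 / 0.99939 = 5157 km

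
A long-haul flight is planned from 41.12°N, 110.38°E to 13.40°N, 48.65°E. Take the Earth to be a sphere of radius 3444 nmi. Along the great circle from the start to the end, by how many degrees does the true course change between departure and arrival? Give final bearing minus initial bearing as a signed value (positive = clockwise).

Initial bearing θ₁ = atan2(sin Δλ cos φ₂, cos φ₁ sin φ₂ − sin φ₁ cos φ₂ cos Δλ) = 261.48°
Final bearing θ₂ = (initial bearing from the destination back to the start) + 180° = 229.98°
Δθ = θ₂ − θ₁ = -31.5°

-31.5°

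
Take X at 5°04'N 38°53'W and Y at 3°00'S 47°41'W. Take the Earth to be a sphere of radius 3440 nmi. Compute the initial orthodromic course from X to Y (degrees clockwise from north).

N = sin Δλ·cos φ₂ = -0.1528;  D = cos φ₁ sin φ₂ − sin φ₁ cos φ₂ cos Δλ = -0.1393
initial course = atan2(N, D) = 227.64°

227.6°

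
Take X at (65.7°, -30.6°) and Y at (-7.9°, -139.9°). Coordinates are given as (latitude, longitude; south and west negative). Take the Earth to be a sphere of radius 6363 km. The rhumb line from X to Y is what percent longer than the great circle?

Great circle: σ = 1.8338 rad → d_gc = Rσ = 11668.5 km
Rhumb: Δφ = -1.2846, Δλ = -1.9076, Δψ = -1.6741, q = Δφ/Δψ = 0.7673 → d_rh = R√(Δφ²+q²Δλ²) = 12392.0 km
Excess = (12392.0 − 11668.5) / 11668.5 = 723.5 / 11668.5 = 6.20% ≈ 6.2%

6.2%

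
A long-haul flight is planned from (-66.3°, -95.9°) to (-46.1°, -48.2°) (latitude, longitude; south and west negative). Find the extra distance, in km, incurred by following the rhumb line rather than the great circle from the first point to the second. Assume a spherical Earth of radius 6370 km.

74 km

Great circle: cos σ = sin φ₁ sin φ₂ + cos φ₁ cos φ₂ cos Δλ,  σ = 0.5598 rad → d_gc = 3566.0 km
Rhumb line: Δψ = +0.6527, q = Δφ/Δψ = 0.5401, d_rh = R√(Δφ²+q²Δλ²) = 3639.9 km
Excess = 3639.9 − 3566.0 = 73.9 ≈ 74 km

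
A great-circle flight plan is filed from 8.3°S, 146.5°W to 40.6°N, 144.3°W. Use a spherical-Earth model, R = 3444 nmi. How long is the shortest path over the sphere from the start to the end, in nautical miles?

2942 nmi

cos σ = sin φ₁ sin φ₂ + cos φ₁ cos φ₂ cos Δλ
      = sin(-8.30°)sin(40.60°) + cos(-8.30°)cos(40.60°)cos(2.20°) = 0.6568
σ = 48.942° → d = Rσ = 3444·0.85420 = 2942 nmi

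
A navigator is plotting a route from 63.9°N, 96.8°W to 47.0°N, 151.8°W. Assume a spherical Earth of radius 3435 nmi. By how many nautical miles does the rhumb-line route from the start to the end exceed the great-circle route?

56 nmi

Great circle: cos σ = sin φ₁ sin φ₂ + cos φ₁ cos φ₂ cos Δλ,  σ = 0.5937 rad → d_gc = 2039.4 nmi
Rhumb line: Δψ = -0.5303, q = Δφ/Δψ = 0.5562, d_rh = R√(Δφ²+q²Δλ²) = 2095.3 nmi
Excess = 2095.3 − 2039.4 = 55.9 ≈ 56 nmi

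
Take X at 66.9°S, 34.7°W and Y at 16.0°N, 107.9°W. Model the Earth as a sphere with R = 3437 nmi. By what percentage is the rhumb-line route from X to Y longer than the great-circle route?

2.1%

Great circle: σ = 1.7158 rad → d_gc = Rσ = 5897.3 nmi
Rhumb: Δφ = +1.4469, Δλ = -1.2776, Δψ = +1.8708, q = Δφ/Δψ = 0.7734 → d_rh = R√(Δφ²+q²Δλ²) = 6021.9 nmi
Excess = (6021.9 − 5897.3) / 5897.3 = 124.6 / 5897.3 = 2.11% ≈ 2.1%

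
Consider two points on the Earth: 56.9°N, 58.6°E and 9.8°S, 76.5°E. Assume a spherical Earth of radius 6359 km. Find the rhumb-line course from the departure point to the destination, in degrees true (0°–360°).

167.3°

Meridional parts: M(φ₁)=+1.2135, M(φ₂)=-0.1719 → ΔM = -1.3854;  Δλ = +0.3124 rad
tan C = Δλ / ΔM = -0.2255 → C = 167.29°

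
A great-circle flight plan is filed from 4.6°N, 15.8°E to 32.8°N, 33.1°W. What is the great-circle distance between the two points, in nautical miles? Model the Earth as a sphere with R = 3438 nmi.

cos σ = sin φ₁ sin φ₂ + cos φ₁ cos φ₂ cos Δλ
      = sin(4.60°)sin(32.80°) + cos(4.60°)cos(32.80°)cos(-48.90°) = 0.5942
σ = 53.542° → d = Rσ = 3438·0.93449 = 3213 nmi

3213 nmi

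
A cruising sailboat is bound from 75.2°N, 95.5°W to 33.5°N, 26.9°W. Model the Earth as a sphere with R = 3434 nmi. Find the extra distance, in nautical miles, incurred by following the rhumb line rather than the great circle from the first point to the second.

Great circle: cos σ = sin φ₁ sin φ₂ + cos φ₁ cos φ₂ cos Δλ,  σ = 0.9130 rad → d_gc = 3135.4 nmi
Rhumb line: Δψ = -1.4200, q = Δφ/Δψ = 0.5125, d_rh = R√(Δφ²+q²Δλ²) = 3269.1 nmi
Excess = 3269.1 − 3135.4 = 133.7 ≈ 134 nmi

134 nmi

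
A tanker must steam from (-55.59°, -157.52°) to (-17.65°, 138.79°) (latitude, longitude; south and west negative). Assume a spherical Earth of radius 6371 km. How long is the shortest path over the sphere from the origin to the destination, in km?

Haversine: a = sin²(Δφ/2)+cos φ₁ cos φ₂ sin²(Δλ/2) = 0.25559;  σ = 2·atan2(√a,√(1−a))
σ = 60.736° → d = Rσ = 6371·1.06005 = 6754 km

6754 km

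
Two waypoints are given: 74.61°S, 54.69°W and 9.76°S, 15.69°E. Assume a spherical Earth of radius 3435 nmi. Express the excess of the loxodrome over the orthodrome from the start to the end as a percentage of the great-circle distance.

Great circle: σ = 1.3168 rad → d_gc = Rσ = 4523.2 nmi
Rhumb: Δφ = +1.1318, Δλ = +1.2284, Δψ = +1.8304, q = Δφ/Δψ = 0.6183 → d_rh = R√(Δφ²+q²Δλ²) = 4682.2 nmi
Excess = (4682.2 − 4523.2) / 4523.2 = 159.0 / 4523.2 = 3.52% ≈ 3.5%

3.5%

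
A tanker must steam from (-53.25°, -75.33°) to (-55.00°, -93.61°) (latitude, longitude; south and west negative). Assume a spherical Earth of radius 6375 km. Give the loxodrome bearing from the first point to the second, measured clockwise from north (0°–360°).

260.7°

Δψ = ln[tan(π/4+φ₂/2)/tan(π/4+φ₁/2)] = -0.0521
Δλ = -0.3190 rad (taken the short way round)
course = atan2(Δλ, Δψ) = 260.72°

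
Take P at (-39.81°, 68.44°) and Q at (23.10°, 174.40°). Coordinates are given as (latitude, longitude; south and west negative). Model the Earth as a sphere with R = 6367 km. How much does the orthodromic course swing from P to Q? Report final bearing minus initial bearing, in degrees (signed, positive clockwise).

Initial bearing θ₁ = atan2(sin Δλ cos φ₂, cos φ₁ sin φ₂ − sin φ₁ cos φ₂ cos Δλ) = 81.04°
Final bearing θ₂ = (initial bearing from the destination back to the start) + 180° = 55.58°
Δθ = θ₂ − θ₁ = -25.5°

-25.5°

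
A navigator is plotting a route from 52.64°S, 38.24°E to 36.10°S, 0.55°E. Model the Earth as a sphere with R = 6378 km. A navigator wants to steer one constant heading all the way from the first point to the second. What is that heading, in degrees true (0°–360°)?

Meridional parts: M(φ₁)=-1.0844, M(φ₂)=-0.6764 → ΔM = +0.4080;  Δλ = -0.6578 rad
tan C = Δλ / ΔM = -1.6123 → C = 301.81°

301.8°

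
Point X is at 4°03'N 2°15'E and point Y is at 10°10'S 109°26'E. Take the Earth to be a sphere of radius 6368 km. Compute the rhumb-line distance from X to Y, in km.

11970 km

Δψ = ln[tan(π/4+φ₂/2)/tan(π/4+φ₁/2)] = -0.2491;  Δφ = -0.2481 rad,  Δλ = +1.8707 rad
q = Δφ/Δψ = 0.9960
d = R·√(Δφ² + q²Δλ²) = 6368·1.87966 = 11970 km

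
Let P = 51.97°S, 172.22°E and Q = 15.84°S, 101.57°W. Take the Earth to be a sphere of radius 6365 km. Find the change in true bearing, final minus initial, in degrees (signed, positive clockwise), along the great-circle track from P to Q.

-57.5°

At departure: θ₁ = atan2(sin Δλ cos φ₂, cos φ₁ sin φ₂ − sin φ₁ cos φ₂ cos Δλ) = 97.01°
At arrival: θ₂ = atan2(sin Δλ cos φ₁, −cos φ₂ sin φ₁ + sin φ₂ cos φ₁ cos Δλ) = 39.46°
Δθ = θ₂ − θ₁ = -57.5°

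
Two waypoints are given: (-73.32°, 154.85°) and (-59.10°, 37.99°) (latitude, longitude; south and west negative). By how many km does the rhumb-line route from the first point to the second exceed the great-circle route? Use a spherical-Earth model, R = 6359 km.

Great circle: cos σ = sin φ₁ sin φ₂ + cos φ₁ cos φ₂ cos Δλ,  σ = 0.7146 rad → d_gc = 4544.1 km
Rhumb line: Δψ = +0.6341, q = Δφ/Δψ = 0.3914, d_rh = R√(Δφ²+q²Δλ²) = 5316.0 km
Excess = 5316.0 − 4544.1 = 771.9 ≈ 772 km

772 km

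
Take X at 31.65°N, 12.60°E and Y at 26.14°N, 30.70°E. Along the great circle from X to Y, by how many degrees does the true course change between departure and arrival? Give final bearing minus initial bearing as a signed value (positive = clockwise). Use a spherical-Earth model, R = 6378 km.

+8.8°

Initial bearing θ₁ = atan2(sin Δλ cos φ₂, cos φ₁ sin φ₂ − sin φ₁ cos φ₂ cos Δλ) = 104.61°
Final bearing θ₂ = (initial bearing from the destination back to the start) + 180° = 113.42°
Δθ = θ₂ − θ₁ = +8.8°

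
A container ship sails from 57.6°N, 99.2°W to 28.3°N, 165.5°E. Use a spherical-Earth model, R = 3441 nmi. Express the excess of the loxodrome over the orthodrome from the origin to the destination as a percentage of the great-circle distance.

6.6%

Great circle: σ = 1.2061 rad → d_gc = Rσ = 4150.0 nmi
Rhumb: Δφ = -0.5114, Δλ = -1.6633, Δψ = -0.7207, q = Δφ/Δψ = 0.7095 → d_rh = R√(Δφ²+q²Δλ²) = 4425.8 nmi
Excess = (4425.8 − 4150.0) / 4150.0 = 275.8 / 4150.0 = 6.646% ≈ 6.6%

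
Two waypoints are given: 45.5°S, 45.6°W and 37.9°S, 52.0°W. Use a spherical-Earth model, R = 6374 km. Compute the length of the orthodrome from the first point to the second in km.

cos σ = sin φ₁ sin φ₂ + cos φ₁ cos φ₂ cos Δλ
      = sin(-45.50°)sin(-37.90°) + cos(-45.50°)cos(-37.90°)cos(-6.40°) = 0.9878
σ = 8.971° → d = Rσ = 6374·0.15656 = 998 km

998 km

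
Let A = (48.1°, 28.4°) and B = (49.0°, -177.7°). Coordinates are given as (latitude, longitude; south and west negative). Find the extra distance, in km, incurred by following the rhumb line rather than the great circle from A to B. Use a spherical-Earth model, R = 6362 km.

2394 km

Great circle: cos σ = sin φ₁ sin φ₂ + cos φ₁ cos φ₂ cos Δλ,  σ = 1.4017 rad → d_gc = 8917.694 km
Rhumb line: Δψ = +0.0237, q = Δφ/Δψ = 0.6619, d_rh = R√(Δφ²+q²Δλ²) = 11312.185 km
Excess = 11312.185 − 8917.694 = 2394.491 ≈ 2394 km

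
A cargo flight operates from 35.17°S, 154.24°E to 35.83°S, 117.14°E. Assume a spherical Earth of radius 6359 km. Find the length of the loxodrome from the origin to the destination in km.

Δψ = ln[tan(π/4+φ₂/2)/tan(π/4+φ₁/2)] = -0.0141;  Δφ = -0.0115 rad,  Δλ = -0.6475 rad
q = Δφ/Δψ = 0.8141
d = R·√(Δφ² + q²Δλ²) = 6359·0.52727 = 3353 km

3353 km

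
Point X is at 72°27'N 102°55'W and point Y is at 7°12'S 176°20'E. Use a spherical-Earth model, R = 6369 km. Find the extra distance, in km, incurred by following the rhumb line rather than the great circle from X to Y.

Great circle: cos σ = sin φ₁ sin φ₂ + cos φ₁ cos φ₂ cos Δλ,  σ = 1.6423 rad → d_gc = 10459.6 km
Rhumb line: Δψ = -1.9945, q = Δφ/Δψ = 0.6970, d_rh = R√(Δφ²+q²Δλ²) = 10841.4 km
Excess = 10841.4 − 10459.6 = 381.8 ≈ 382 km

382 km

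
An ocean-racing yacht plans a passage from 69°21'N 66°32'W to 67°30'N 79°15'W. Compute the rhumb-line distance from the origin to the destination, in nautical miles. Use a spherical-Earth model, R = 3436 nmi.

301 nmi

Rhumb course C = atan2(Δλ, Δψ) with Δψ = ln[tan(π/4+φ₂/2)/tan(π/4+φ₁/2)] = -0.0879, Δλ = -0.2219 → C = 248.40°
d = R·|Δφ| / |cos C| = 3436·0.03229 / 0.36807 = 301 nmi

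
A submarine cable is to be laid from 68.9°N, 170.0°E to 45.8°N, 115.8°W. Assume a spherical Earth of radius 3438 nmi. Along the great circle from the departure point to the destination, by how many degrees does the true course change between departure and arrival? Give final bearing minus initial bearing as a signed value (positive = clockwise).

Initial bearing θ₁ = atan2(sin Δλ cos φ₂, cos φ₁ sin φ₂ − sin φ₁ cos φ₂ cos Δλ) = 83.12°
Final bearing θ₂ = (initial bearing from the destination back to the start) + 180° = 149.16°
Δθ = θ₂ − θ₁ = +66.0°

+66.0°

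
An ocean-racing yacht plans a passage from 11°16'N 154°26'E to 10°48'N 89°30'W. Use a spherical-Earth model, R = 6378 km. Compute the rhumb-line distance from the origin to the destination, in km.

12681 km

Δψ = ln[tan(π/4+φ₂/2)/tan(π/4+φ₁/2)] = -0.0083;  Δφ = -0.0081 rad,  Δλ = +2.0257 rad
q = Δφ/Δψ = 0.9815
d = R·√(Δφ² + q²Δλ²) = 6378·1.98831 = 12681 km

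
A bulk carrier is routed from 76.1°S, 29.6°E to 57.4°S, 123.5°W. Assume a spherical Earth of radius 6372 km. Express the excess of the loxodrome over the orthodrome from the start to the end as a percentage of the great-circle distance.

Great circle: σ = 0.7921 rad → d_gc = Rσ = 5047.2 km
Rhumb: Δφ = +0.3264, Δλ = -2.6721, Δψ = +0.8750, q = Δφ/Δψ = 0.3730 → d_rh = R√(Δφ²+q²Δλ²) = 6682.8 km
Excess = (6682.8 − 5047.2) / 5047.2 = 1635.6 / 5047.2 = 32.41% ≈ 32.4%

32.4%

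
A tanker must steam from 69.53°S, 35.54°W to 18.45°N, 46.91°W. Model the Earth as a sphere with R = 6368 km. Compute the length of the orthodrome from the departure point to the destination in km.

9820 km

cos σ = sin φ₁ sin φ₂ + cos φ₁ cos φ₂ cos Δλ
      = sin(-69.53°)sin(18.45°) + cos(-69.53°)cos(18.45°)cos(-11.37°) = 0.0287
σ = 88.353° → d = Rσ = 6368·1.54205 = 9820 km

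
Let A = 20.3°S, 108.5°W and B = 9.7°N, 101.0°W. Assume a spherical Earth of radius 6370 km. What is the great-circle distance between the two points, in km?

cos σ = sin φ₁ sin φ₂ + cos φ₁ cos φ₂ cos Δλ
      = sin(-20.30°)sin(9.70°) + cos(-20.30°)cos(9.70°)cos(7.50°) = 0.8581
σ = 30.894° → d = Rσ = 6370·0.53921 = 3435 km

3435 km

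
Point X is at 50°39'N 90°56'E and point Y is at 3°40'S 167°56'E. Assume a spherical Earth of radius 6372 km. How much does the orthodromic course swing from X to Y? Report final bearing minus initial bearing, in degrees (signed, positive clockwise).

Initial bearing θ₁ = atan2(sin Δλ cos φ₂, cos φ₁ sin φ₂ − sin φ₁ cos φ₂ cos Δλ) = 102.42°
Final bearing θ₂ = (initial bearing from the destination back to the start) + 180° = 141.65°
Δθ = θ₂ − θ₁ = +39.2°

+39.2°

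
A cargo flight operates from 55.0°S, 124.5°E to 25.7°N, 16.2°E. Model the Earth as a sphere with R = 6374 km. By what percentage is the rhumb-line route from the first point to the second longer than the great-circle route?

Great circle: σ = 2.1147 rad → d_gc = Rσ = 13479.4 km
Rhumb: Δφ = +1.4085, Δλ = -1.8902, Δψ = +1.6186, q = Δφ/Δψ = 0.8702 → d_rh = R√(Δφ²+q²Δλ²) = 13802.5 km
Excess = (13802.5 − 13479.4) / 13479.4 = 323.1 / 13479.4 = 2.40% ≈ 2.4%

2.4%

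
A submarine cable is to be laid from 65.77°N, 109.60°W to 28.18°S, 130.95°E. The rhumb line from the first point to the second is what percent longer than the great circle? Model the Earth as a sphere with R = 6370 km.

Great circle: σ = 2.2250 rad → d_gc = Rσ = 14173.1 km
Rhumb: Δφ = -1.6397, Δλ = -2.0848, Δψ = -2.0517, q = Δφ/Δψ = 0.7992 → d_rh = R√(Δφ²+q²Δλ²) = 14891.3 km
Excess = (14891.3 − 14173.1) / 14173.1 = 718.2 / 14173.1 = 5.07% ≈ 5.1%

5.1%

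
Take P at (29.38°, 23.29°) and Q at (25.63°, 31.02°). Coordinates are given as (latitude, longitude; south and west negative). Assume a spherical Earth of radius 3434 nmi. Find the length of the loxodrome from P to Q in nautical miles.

Δψ = ln[tan(π/4+φ₂/2)/tan(π/4+φ₁/2)] = -0.0738;  Δφ = -0.0654 rad,  Δλ = +0.1349 rad
q = Δφ/Δψ = 0.8867
d = R·√(Δφ² + q²Δλ²) = 3434·0.13637 = 468 nmi

468 nmi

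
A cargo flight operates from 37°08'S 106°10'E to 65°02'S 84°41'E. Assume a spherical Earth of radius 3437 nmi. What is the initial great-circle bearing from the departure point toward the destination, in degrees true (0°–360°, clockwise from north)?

N = sin Δλ·cos φ₂ = -0.1546;  D = cos φ₁ sin φ₂ − sin φ₁ cos φ₂ cos Δλ = -0.4856
initial course = atan2(N, D) = 197.66°

197.7°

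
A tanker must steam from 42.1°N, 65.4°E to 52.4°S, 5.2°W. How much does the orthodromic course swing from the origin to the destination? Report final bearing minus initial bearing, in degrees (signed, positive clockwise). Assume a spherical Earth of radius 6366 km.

+10.7°

At departure: θ₁ = atan2(sin Δλ cos φ₂, cos φ₁ sin φ₂ − sin φ₁ cos φ₂ cos Δλ) = 218.49°
At arrival: θ₂ = atan2(sin Δλ cos φ₁, −cos φ₂ sin φ₁ + sin φ₂ cos φ₁ cos Δλ) = 229.19°
Δθ = θ₂ − θ₁ = +10.7°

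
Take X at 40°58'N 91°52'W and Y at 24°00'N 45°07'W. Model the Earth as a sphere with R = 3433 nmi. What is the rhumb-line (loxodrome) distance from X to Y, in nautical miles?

Rhumb course C = atan2(Δλ, Δψ) with Δψ = ln[tan(π/4+φ₂/2)/tan(π/4+φ₁/2)] = -0.3534, Δλ = +0.8159 → C = 113.42°
d = R·|Δφ| / |cos C| = 3433·0.29612 / 0.39744 = 2558 nmi

2558 nmi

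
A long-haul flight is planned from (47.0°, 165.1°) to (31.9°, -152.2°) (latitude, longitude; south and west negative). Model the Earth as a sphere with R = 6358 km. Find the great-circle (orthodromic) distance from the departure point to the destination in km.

Haversine: a = sin²(Δφ/2)+cos φ₁ cos φ₂ sin²(Δλ/2) = 0.09401;  σ = 2·atan2(√a,√(1−a))
σ = 35.709° → d = Rσ = 6358·0.62324 = 3963 km

3963 km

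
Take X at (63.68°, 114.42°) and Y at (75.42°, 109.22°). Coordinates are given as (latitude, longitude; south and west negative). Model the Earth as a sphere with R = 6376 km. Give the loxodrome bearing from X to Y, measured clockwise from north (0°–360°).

351.4°

Δψ = ln[tan(π/4+φ₂/2)/tan(π/4+φ₁/2)] = +0.6031
Δλ = -0.0908 rad (taken the short way round)
course = atan2(Δλ, Δψ) = 351.44°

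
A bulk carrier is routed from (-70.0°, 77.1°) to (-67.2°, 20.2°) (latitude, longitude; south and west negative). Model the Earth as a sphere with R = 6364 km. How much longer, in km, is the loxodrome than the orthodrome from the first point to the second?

Great circle: cos σ = sin φ₁ sin φ₂ + cos φ₁ cos φ₂ cos Δλ,  σ = 0.3521 rad → d_gc = 2240.8 km
Rhumb line: Δψ = +0.1341, q = Δφ/Δψ = 0.3644, d_rh = R√(Δφ²+q²Δλ²) = 2323.7 km
Excess = 2323.7 − 2240.8 = 82.9 ≈ 83 km

83 km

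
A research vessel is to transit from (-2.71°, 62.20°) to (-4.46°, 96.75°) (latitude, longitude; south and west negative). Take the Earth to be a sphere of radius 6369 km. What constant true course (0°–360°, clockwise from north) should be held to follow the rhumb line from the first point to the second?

92.9°

Meridional parts: M(φ₁)=-0.0473, M(φ₂)=-0.0779 → ΔM = -0.0306;  Δλ = +0.6030 rad
tan C = Δλ / ΔM = -19.7035 → C = 92.91°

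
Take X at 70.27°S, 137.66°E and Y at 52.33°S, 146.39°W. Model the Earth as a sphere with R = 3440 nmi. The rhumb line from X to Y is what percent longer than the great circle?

Great circle: σ = 0.6515 rad → d_gc = Rσ = 2241.2 nmi
Rhumb: Δφ = +0.3131, Δλ = +1.3256, Δψ = +0.6737, q = Δφ/Δψ = 0.4647 → d_rh = R√(Δφ²+q²Δλ²) = 2377.2 nmi
Excess = (2377.2 − 2241.2) / 2241.2 = 136.0 / 2241.2 = 6.07% ≈ 6.1%

6.1%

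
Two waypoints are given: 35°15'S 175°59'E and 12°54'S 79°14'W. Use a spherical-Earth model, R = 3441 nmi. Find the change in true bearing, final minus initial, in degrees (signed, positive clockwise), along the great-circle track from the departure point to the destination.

At departure: θ₁ = atan2(sin Δλ cos φ₂, cos φ₁ sin φ₂ − sin φ₁ cos φ₂ cos Δλ) = 109.07°
At arrival: θ₂ = atan2(sin Δλ cos φ₁, −cos φ₂ sin φ₁ + sin φ₂ cos φ₁ cos Δλ) = 52.35°
Δθ = θ₂ − θ₁ = -56.7°

-56.7°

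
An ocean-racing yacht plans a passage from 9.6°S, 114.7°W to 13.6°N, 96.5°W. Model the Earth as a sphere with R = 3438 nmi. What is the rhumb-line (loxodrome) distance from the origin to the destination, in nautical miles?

Rhumb course C = atan2(Δλ, Δψ) with Δψ = ln[tan(π/4+φ₂/2)/tan(π/4+φ₁/2)] = +0.4080, Δλ = +0.3176 → C = 37.90°
d = R·|Δφ| / |cos C| = 3438·0.40492 / 0.78903 = 1764 nmi

1764 nmi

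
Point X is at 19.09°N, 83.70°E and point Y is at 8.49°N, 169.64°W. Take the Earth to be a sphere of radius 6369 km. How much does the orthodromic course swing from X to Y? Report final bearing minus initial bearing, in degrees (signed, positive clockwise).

Initial bearing θ₁ = atan2(sin Δλ cos φ₂, cos φ₁ sin φ₂ − sin φ₁ cos φ₂ cos Δλ) = 76.23°
Final bearing θ₂ = (initial bearing from the destination back to the start) + 180° = 111.87°
Δθ = θ₂ − θ₁ = +35.6°

+35.6°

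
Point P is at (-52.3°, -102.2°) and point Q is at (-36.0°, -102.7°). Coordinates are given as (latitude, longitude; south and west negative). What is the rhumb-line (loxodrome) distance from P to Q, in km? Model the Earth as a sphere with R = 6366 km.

Rhumb course C = atan2(Δλ, Δψ) with Δψ = ln[tan(π/4+φ₂/2)/tan(π/4+φ₁/2)] = +0.4004, Δλ = -0.0087 → C = 358.75°
d = R·|Δφ| / |cos C| = 6366·0.28449 / 0.99976 = 1811 km

1811 km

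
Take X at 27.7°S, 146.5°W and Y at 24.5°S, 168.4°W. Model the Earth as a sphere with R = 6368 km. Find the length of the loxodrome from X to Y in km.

2214 km

Δψ = ln[tan(π/4+φ₂/2)/tan(π/4+φ₁/2)] = +0.0622;  Δφ = +0.0559 rad,  Δλ = -0.3822 rad
q = Δφ/Δψ = 0.8979
d = R·√(Δφ² + q²Δλ²) = 6368·0.34770 = 2214 km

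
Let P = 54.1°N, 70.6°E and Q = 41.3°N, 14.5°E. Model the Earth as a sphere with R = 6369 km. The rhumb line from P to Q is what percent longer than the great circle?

2.3%

Great circle: σ = 0.6756 rad → d_gc = Rσ = 4302.9 km
Rhumb: Δφ = -0.2234, Δλ = -0.9791, Δψ = -0.3343, q = Δφ/Δψ = 0.6682 → d_rh = R√(Δφ²+q²Δλ²) = 4403.2 km
Excess = (4403.2 − 4302.9) / 4302.9 = 100.3 / 4302.9 = 2.33% ≈ 2.3%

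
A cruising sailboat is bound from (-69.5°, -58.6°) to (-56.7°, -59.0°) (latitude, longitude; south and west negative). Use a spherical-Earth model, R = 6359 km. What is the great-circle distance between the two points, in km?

cos σ = sin φ₁ sin φ₂ + cos φ₁ cos φ₂ cos Δλ
      = sin(-69.50°)sin(-56.70°) + cos(-69.50°)cos(-56.70°)cos(-0.40°) = 0.9751
σ = 12.801° → d = Rσ = 6359·0.22342 = 1421 km

1421 km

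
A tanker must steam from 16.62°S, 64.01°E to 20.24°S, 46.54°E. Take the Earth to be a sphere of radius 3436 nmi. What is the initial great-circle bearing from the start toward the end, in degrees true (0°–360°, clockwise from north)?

N = sin Δλ·cos φ₂ = -0.2817;  D = cos φ₁ sin φ₂ − sin φ₁ cos φ₂ cos Δλ = -0.0755
initial course = atan2(N, D) = 254.99°

255.0°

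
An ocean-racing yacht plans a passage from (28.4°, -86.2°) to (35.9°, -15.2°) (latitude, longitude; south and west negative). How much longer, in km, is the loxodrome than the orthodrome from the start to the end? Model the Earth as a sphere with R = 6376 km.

136 km

Great circle: cos σ = sin φ₁ sin φ₂ + cos φ₁ cos φ₂ cos Δλ,  σ = 1.0346 rad → d_gc = 6596.6 km
Rhumb line: Δψ = +0.1548, q = Δφ/Δψ = 0.8456, d_rh = R√(Δφ²+q²Δλ²) = 6732.8 km
Excess = 6732.8 − 6596.6 = 136.2 ≈ 136 km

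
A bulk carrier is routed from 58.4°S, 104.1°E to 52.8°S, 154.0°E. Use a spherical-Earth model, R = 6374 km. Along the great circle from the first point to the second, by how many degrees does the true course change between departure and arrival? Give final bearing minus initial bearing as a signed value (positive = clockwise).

-42.0°

At departure: θ₁ = atan2(sin Δλ cos φ₂, cos φ₁ sin φ₂ − sin φ₁ cos φ₂ cos Δλ) = 100.50°
At arrival: θ₂ = atan2(sin Δλ cos φ₁, −cos φ₂ sin φ₁ + sin φ₂ cos φ₁ cos Δλ) = 58.45°
Δθ = θ₂ − θ₁ = -42.0°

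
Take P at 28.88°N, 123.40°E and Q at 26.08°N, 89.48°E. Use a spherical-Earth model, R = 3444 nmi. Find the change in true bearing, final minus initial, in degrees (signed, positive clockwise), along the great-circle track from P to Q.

-16.0°

Initial bearing θ₁ = atan2(sin Δλ cos φ₂, cos φ₁ sin φ₂ − sin φ₁ cos φ₂ cos Δλ) = 272.85°
Final bearing θ₂ = (initial bearing from the destination back to the start) + 180° = 256.83°
Δθ = θ₂ − θ₁ = -16.0°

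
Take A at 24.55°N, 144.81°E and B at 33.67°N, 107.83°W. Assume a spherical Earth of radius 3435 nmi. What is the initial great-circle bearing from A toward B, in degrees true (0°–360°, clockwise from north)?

52.6°

N = sin Δλ·cos φ₂ = +0.7943;  D = cos φ₁ sin φ₂ − sin φ₁ cos φ₂ cos Δλ = +0.6075
initial course = atan2(N, D) = 52.59°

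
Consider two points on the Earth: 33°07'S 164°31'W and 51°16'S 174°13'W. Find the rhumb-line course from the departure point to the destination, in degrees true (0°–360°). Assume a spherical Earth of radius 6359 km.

201.4°

Meridional parts: M(φ₁)=-0.6132, M(φ₂)=-1.0455 → ΔM = -0.4324;  Δλ = -0.1693 rad
tan C = Δλ / ΔM = +0.3915 → C = 201.38°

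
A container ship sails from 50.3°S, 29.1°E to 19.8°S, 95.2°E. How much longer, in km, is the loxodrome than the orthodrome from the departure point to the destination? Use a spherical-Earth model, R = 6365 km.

140 km

Great circle: cos σ = sin φ₁ sin φ₂ + cos φ₁ cos φ₂ cos Δλ,  σ = 1.0424 rad → d_gc = 6635.11 km
Rhumb line: Δψ = +0.6662, q = Δφ/Δψ = 0.7991, d_rh = R√(Δφ²+q²Δλ²) = 6775.58 km
Excess = 6775.58 − 6635.11 = 140.47 ≈ 140 km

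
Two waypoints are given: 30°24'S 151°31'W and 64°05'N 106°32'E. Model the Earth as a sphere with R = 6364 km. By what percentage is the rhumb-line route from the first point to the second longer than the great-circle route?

Great circle: σ = 2.1332 rad → d_gc = Rσ = 13575.5 km
Rhumb: Δφ = +1.6490, Δλ = -1.7794, Δψ = +2.0266, q = Δφ/Δψ = 0.8137 → d_rh = R√(Δφ²+q²Δλ²) = 13965.5 km
Excess = (13965.5 − 13575.5) / 13575.5 = 390.0 / 13575.5 = 2.87% ≈ 2.9%

2.9%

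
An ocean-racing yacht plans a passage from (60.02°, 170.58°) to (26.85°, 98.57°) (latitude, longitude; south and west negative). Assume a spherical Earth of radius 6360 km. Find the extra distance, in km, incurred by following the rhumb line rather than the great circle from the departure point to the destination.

231 km

Great circle: cos σ = sin φ₁ sin φ₂ + cos φ₁ cos φ₂ cos Δλ,  σ = 1.0135 rad → d_gc = 6445.7 km
Rhumb line: Δψ = -0.8309, q = Δφ/Δψ = 0.6968, d_rh = R√(Δφ²+q²Δλ²) = 6676.5 km
Excess = 6676.5 − 6445.7 = 230.8 ≈ 231 km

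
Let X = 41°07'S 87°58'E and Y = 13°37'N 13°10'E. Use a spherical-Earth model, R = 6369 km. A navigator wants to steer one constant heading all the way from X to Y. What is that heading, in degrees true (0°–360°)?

308.2°

Meridional parts: M(φ₁)=-0.7886, M(φ₂)=+0.2399 → ΔM = +1.0285;  Δλ = -1.3055 rad
tan C = Δλ / ΔM = -1.2693 → C = 308.23°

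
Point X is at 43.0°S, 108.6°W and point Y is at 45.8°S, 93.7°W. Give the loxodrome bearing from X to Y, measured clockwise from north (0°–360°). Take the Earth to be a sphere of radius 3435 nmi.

104.7°

Meridional parts: M(φ₁)=-0.8328, M(φ₂)=-0.9013 → ΔM = -0.0684;  Δλ = +0.2601 rad
tan C = Δλ / ΔM = -3.8009 → C = 104.74°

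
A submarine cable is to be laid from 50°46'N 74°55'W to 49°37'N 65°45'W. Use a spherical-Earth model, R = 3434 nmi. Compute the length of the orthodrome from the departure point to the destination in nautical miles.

358 nmi

Haversine: a = sin²(Δφ/2)+cos φ₁ cos φ₂ sin²(Δλ/2) = 0.00272;  σ = 2·atan2(√a,√(1−a))
σ = 5.976° → d = Rσ = 3434·0.10430 = 358 nmi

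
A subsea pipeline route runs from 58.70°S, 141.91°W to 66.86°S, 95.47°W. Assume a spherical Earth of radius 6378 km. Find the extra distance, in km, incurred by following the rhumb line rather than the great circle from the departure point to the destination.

Great circle: cos σ = sin φ₁ sin φ₂ + cos φ₁ cos φ₂ cos Δλ,  σ = 0.3860 rad → d_gc = 2462.2 km
Rhumb line: Δψ = -0.3136, q = Δφ/Δψ = 0.4541, d_rh = R√(Δφ²+q²Δλ²) = 2517.0 km
Excess = 2517.0 − 2462.2 = 54.8 ≈ 55 km

55 km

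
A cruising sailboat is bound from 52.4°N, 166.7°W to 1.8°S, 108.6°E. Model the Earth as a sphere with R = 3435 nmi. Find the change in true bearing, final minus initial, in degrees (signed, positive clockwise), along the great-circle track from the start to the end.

-47.3°

At departure: θ₁ = atan2(sin Δλ cos φ₂, cos φ₁ sin φ₂ − sin φ₁ cos φ₂ cos Δλ) = 264.70°
At arrival: θ₂ = atan2(sin Δλ cos φ₁, −cos φ₂ sin φ₁ + sin φ₂ cos φ₁ cos Δλ) = 217.43°
Δθ = θ₂ − θ₁ = -47.3°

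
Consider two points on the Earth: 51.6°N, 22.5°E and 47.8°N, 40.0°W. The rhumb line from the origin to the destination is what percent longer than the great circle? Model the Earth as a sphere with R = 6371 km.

3.1%

Great circle: σ = 0.6869 rad → d_gc = Rσ = 4376.2 km
Rhumb: Δφ = -0.0663, Δλ = -1.0908, Δψ = -0.1026, q = Δφ/Δψ = 0.6463 → d_rh = R√(Δφ²+q²Δλ²) = 4511.7 km
Excess = (4511.7 − 4376.2) / 4376.2 = 135.5 / 4376.2 = 3.10% ≈ 3.1%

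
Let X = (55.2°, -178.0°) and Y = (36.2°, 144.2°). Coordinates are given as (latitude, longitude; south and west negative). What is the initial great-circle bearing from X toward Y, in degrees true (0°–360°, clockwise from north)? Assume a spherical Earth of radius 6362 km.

249.3°

N = sin Δλ·cos φ₂ = -0.4946;  D = cos φ₁ sin φ₂ − sin φ₁ cos φ₂ cos Δλ = -0.1865
initial course = atan2(N, D) = 249.34°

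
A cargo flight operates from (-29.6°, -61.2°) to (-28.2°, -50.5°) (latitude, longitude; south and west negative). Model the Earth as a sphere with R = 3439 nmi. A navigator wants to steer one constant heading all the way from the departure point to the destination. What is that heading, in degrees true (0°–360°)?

Δψ = ln[tan(π/4+φ₂/2)/tan(π/4+φ₁/2)] = +0.0279
Δλ = +0.1868 rad (taken the short way round)
course = atan2(Δλ, Δψ) = 81.50°

81.5°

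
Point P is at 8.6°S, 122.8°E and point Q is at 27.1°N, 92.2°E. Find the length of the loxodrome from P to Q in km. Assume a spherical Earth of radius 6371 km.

5163 km

Δψ = ln[tan(π/4+φ₂/2)/tan(π/4+φ₁/2)] = +0.6423;  Δφ = +0.6231 rad,  Δλ = -0.5341 rad
q = Δφ/Δψ = 0.9700
d = R·√(Δφ² + q²Δλ²) = 6371·0.81032 = 5163 km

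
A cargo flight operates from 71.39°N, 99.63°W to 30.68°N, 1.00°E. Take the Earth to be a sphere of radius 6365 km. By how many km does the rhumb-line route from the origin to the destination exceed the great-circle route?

669 km

Great circle: cos σ = sin φ₁ sin φ₂ + cos φ₁ cos φ₂ cos Δλ,  σ = 1.1230 rad → d_gc = 7148.2 km
Rhumb line: Δψ = -1.2458, q = Δφ/Δψ = 0.5703, d_rh = R√(Δφ²+q²Δλ²) = 7817.0 km
Excess = 7817.0 − 7148.2 = 668.8 ≈ 669 km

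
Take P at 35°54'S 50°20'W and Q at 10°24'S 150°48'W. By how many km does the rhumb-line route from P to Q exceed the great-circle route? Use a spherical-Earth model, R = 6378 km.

Great circle: cos σ = sin φ₁ sin φ₂ + cos φ₁ cos φ₂ cos Δλ,  σ = 1.6097 rad → d_gc = 10266.62 km
Rhumb line: Δψ = +0.4896, q = Δφ/Δψ = 0.9090, d_rh = R√(Δφ²+q²Δλ²) = 10555.08 km
Excess = 10555.08 − 10266.62 = 288.46 ≈ 288 km

288 km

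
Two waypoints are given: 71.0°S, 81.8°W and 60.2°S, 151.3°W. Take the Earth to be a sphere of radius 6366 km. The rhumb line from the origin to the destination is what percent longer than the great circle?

5.4%

Great circle: σ = 0.5009 rad → d_gc = Rσ = 3188.7 km
Rhumb: Δφ = +0.1885, Δλ = -1.2130, Δψ = +0.4638, q = Δφ/Δψ = 0.4065 → d_rh = R√(Δφ²+q²Δλ²) = 3360.2 km
Excess = (3360.2 − 3188.7) / 3188.7 = 171.5 / 3188.7 = 5.38% ≈ 5.4%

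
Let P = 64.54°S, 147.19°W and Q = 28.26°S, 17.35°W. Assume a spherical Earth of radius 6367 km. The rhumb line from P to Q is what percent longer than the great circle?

15.9%

Great circle: σ = 1.3848 rad → d_gc = Rσ = 8817.1 km
Rhumb: Δφ = +0.6332, Δλ = +2.2661, Δψ = +0.9731, q = Δφ/Δψ = 0.6507 → d_rh = R√(Δφ²+q²Δλ²) = 10217.9 km
Excess = (10217.9 − 8817.1) / 8817.1 = 1400.8 / 8817.1 = 15.89% ≈ 15.9%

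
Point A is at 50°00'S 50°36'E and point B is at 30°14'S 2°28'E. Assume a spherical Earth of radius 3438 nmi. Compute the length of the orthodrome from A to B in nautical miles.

Haversine: a = sin²(Δφ/2)+cos φ₁ cos φ₂ sin²(Δλ/2) = 0.12182;  σ = 2·atan2(√a,√(1−a))
σ = 40.855° → d = Rσ = 3438·0.71306 = 2451 nmi

2451 nmi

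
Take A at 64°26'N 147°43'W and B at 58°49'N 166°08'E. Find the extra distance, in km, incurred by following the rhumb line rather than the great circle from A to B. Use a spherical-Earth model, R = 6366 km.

53 km

Great circle: cos σ = sin φ₁ sin φ₂ + cos φ₁ cos φ₂ cos Δλ,  σ = 0.3857 rad → d_gc = 2455.1 km
Rhumb line: Δψ = -0.2069, q = Δφ/Δψ = 0.4737, d_rh = R√(Δφ²+q²Δλ²) = 2508.0 km
Excess = 2508.0 − 2455.1 = 52.9 ≈ 53 km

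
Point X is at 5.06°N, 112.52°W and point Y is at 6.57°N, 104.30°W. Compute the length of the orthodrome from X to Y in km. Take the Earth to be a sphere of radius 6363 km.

cos σ = sin φ₁ sin φ₂ + cos φ₁ cos φ₂ cos Δλ
      = sin(5.06°)sin(6.57°) + cos(5.06°)cos(6.57°)cos(8.22°) = 0.9895
σ = 8.316° → d = Rσ = 6363·0.14514 = 923 km

923 km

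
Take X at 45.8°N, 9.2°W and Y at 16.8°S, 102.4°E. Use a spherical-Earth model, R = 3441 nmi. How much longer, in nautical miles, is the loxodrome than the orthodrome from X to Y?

Great circle: cos σ = sin φ₁ sin φ₂ + cos φ₁ cos φ₂ cos Δλ,  σ = 2.0408 rad → d_gc = 7022.4 nmi
Rhumb line: Δψ = -1.1988, q = Δφ/Δψ = 0.9114, d_rh = R√(Δφ²+q²Δλ²) = 7172.8 nmi
Excess = 7172.8 − 7022.4 = 150.4 ≈ 150 nmi

150 nmi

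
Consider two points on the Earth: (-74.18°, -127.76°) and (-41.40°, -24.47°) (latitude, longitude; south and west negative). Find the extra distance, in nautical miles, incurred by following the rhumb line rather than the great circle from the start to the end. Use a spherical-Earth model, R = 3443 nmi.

Great circle: cos σ = sin φ₁ sin φ₂ + cos φ₁ cos φ₂ cos Δλ,  σ = 0.9407 rad → d_gc = 3238.7 nmi
Rhumb line: Δψ = +1.1786, q = Δφ/Δψ = 0.4854, d_rh = R√(Δφ²+q²Δλ²) = 3599.8 nmi
Excess = 3599.8 − 3238.7 = 361.1 ≈ 361 nmi

361 nmi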